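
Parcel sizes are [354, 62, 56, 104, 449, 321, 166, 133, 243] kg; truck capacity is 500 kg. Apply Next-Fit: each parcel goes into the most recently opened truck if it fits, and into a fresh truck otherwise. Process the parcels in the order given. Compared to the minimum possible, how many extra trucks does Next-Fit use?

Next-Fit: [354,62,56] [104] [449] [321,166] [133,243] → 5 trucks.
Total size 1888 kg; any packing needs at least ⌈1888/500⌉ = 4 trucks.
An optimal packing achieves that bound: [449] [354,133] [321,166] [243,104,62,56] → 4 trucks.
Excess: 5 − 4 = 1.

1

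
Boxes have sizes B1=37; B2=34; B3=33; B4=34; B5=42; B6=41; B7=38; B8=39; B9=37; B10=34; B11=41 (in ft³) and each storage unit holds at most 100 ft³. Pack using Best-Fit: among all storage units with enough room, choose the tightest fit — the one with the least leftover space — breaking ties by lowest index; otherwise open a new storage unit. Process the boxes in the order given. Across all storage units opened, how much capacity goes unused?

190

Put B1 (37 ft³) in storage unit 1; 63 ft³ remain.
Put B2 (34 ft³) in storage unit 1; 29 ft³ remain.
Put B3 (33 ft³) in storage unit 2; 67 ft³ remain.
Put B4 (34 ft³) in storage unit 2; 33 ft³ remain.
Put B5 (42 ft³) in storage unit 3; 58 ft³ remain.
Put B6 (41 ft³) in storage unit 3; 17 ft³ remain.
Put B7 (38 ft³) in storage unit 4; 62 ft³ remain.
Put B8 (39 ft³) in storage unit 4; 23 ft³ remain.
Put B9 (37 ft³) in storage unit 5; 63 ft³ remain.
Put B10 (34 ft³) in storage unit 5; 29 ft³ remain.
Put B11 (41 ft³) in storage unit 6; 59 ft³ remain.
6 storage units × 100 ft³ = 600 ft³; used 410 ft³; unused 190 ft³.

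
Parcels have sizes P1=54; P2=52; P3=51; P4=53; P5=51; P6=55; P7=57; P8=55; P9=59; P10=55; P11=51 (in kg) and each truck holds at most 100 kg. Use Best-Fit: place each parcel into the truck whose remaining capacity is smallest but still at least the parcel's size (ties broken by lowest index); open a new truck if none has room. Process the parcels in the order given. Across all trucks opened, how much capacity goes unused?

507

P1 (54 kg) → truck 1 (remaining 46 kg)
P2 (52 kg) → truck 2 (remaining 48 kg)
P3 (51 kg) → truck 3 (remaining 49 kg)
P4 (53 kg) → truck 4 (remaining 47 kg)
P5 (51 kg) → truck 5 (remaining 49 kg)
P6 (55 kg) → truck 6 (remaining 45 kg)
P7 (57 kg) → truck 7 (remaining 43 kg)
P8 (55 kg) → truck 8 (remaining 45 kg)
P9 (59 kg) → truck 9 (remaining 41 kg)
P10 (55 kg) → truck 10 (remaining 45 kg)
P11 (51 kg) → truck 11 (remaining 49 kg)
11 trucks × 100 kg = 1100 kg; used 593 kg; unused 507 kg.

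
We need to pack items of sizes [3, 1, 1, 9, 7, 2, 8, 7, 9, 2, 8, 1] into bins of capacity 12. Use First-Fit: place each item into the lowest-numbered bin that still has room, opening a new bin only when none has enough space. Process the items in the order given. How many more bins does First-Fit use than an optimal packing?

0

First-Fit: [3,1,1,7] [9,2,1] [8,2] [7] [9] [8] → 6 bins.
6 items exceed 6 (half the capacity), and no two of those can share a bin, so at least 6 bins are needed.
So 6 is already optimal.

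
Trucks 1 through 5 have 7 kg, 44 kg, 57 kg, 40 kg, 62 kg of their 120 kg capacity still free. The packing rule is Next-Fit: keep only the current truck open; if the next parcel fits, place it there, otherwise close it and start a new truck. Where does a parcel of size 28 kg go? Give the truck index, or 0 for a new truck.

Next-Fit only looks at truck 5, which has 62 kg free.
28 kg fits there.

5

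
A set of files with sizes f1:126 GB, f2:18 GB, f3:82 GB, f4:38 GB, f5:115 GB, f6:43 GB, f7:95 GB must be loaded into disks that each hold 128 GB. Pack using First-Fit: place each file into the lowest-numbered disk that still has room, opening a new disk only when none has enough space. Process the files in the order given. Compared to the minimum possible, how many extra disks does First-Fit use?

0

First-Fit: [126] [18,82] [38,43] [115] [95] → 5 disks.
Total size 517 GB; any packing needs at least ⌈517/128⌉ = 5 disks.
So 5 is already optimal.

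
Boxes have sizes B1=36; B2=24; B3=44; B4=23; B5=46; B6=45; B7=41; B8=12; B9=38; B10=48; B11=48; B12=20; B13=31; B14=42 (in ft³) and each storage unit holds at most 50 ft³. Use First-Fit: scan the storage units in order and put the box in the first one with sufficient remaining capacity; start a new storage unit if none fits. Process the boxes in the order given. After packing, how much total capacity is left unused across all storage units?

102

Put B1 (36 ft³) in storage unit 1; 14 ft³ remain.
Put B2 (24 ft³) in storage unit 2; 26 ft³ remain.
Put B3 (44 ft³) in storage unit 3; 6 ft³ remain.
Put B4 (23 ft³) in storage unit 2; 3 ft³ remain.
Put B5 (46 ft³) in storage unit 4; 4 ft³ remain.
Put B6 (45 ft³) in storage unit 5; 5 ft³ remain.
Put B7 (41 ft³) in storage unit 6; 9 ft³ remain.
Put B8 (12 ft³) in storage unit 1; 2 ft³ remain.
Put B9 (38 ft³) in storage unit 7; 12 ft³ remain.
Put B10 (48 ft³) in storage unit 8; 2 ft³ remain.
Put B11 (48 ft³) in storage unit 9; 2 ft³ remain.
Put B12 (20 ft³) in storage unit 10; 30 ft³ remain.
Put B13 (31 ft³) in storage unit 11; 19 ft³ remain.
Put B14 (42 ft³) in storage unit 12; 8 ft³ remain.
12 storage units × 50 ft³ = 600 ft³; used 498 ft³; unused 102 ft³.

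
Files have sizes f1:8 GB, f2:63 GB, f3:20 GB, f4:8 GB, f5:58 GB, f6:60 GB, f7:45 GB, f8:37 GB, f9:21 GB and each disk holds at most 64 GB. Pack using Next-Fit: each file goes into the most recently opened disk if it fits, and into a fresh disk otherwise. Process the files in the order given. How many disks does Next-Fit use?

disk 1: place f1 (8 GB), 56 GB left
disk 2: place f2 (63 GB), 1 GB left
disk 3: place f3 (20 GB), 44 GB left
disk 3: place f4 (8 GB), 36 GB left
disk 4: place f5 (58 GB), 6 GB left
disk 5: place f6 (60 GB), 4 GB left
disk 6: place f7 (45 GB), 19 GB left
disk 7: place f8 (37 GB), 27 GB left
disk 7: place f9 (21 GB), 6 GB left

7 disks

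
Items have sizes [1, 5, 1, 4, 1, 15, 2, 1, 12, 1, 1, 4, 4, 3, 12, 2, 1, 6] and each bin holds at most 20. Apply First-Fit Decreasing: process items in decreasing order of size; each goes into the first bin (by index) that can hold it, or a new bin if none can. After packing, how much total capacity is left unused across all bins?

Sorted descending: 15, 12, 12, 6, 5, 4, 4, 4, 3, 2, 2, 1, 1, 1, 1, 1, 1, 1.
Put 15 in bin 1; 5 remain.
Put 12 in bin 2; 8 remain.
Put 12 in bin 3; 8 remain.
Put 6 in bin 2; 2 remain.
Put 5 in bin 1; 0 remain.
Put 4 in bin 3; 4 remain.
Put 4 in bin 3; 0 remain.
Put 4 in bin 4; 16 remain.
Put 3 in bin 4; 13 remain.
Put 2 in bin 2; 0 remain.
Put 2 in bin 4; 11 remain.
Put 1 in bin 4; 10 remain.
Put 1 in bin 4; 9 remain.
Put 1 in bin 4; 8 remain.
Put 1 in bin 4; 7 remain.
Put 1 in bin 4; 6 remain.
Put 1 in bin 4; 5 remain.
Put 1 in bin 4; 4 remain.
4 bins × 20 = 80; used 76; unused 4.

4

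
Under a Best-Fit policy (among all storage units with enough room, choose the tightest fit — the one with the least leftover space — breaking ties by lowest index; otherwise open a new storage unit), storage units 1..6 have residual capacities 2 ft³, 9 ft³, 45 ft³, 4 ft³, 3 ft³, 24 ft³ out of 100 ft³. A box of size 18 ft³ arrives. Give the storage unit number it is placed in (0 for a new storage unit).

Storage units with room: storage unit 3 (45 ft³), storage unit 6 (24 ft³).
Tightest fit is storage unit 6 with 24 ft³ free.

6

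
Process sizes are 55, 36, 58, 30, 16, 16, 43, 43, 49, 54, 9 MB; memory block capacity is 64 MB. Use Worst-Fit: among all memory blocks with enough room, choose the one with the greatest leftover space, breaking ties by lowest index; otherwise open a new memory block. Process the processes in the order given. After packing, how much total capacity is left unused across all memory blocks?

memory block 1: place 55 MB, 9 MB left
memory block 2: place 36 MB, 28 MB left
memory block 3: place 58 MB, 6 MB left
memory block 4: place 30 MB, 34 MB left
memory block 4: place 16 MB, 18 MB left
memory block 2: place 16 MB, 12 MB left
memory block 5: place 43 MB, 21 MB left
memory block 6: place 43 MB, 21 MB left
memory block 7: place 49 MB, 15 MB left
memory block 8: place 54 MB, 10 MB left
memory block 5: place 9 MB, 12 MB left
8 memory blocks × 64 MB = 512 MB; used 409 MB; unused 103 MB.

103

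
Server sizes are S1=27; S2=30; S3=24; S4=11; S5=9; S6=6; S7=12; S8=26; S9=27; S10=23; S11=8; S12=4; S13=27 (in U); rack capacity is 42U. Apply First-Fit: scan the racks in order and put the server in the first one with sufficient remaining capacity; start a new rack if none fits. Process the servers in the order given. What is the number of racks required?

rack 1: place S1 (27U), 15U left
rack 2: place S2 (30U), 12U left
rack 3: place S3 (24U), 18U left
rack 1: place S4 (11U), 4U left
rack 2: place S5 (9U), 3U left
rack 3: place S6 (6U), 12U left
rack 3: place S7 (12U), 0U left
rack 4: place S8 (26U), 16U left
rack 5: place S9 (27U), 15U left
rack 6: place S10 (23U), 19U left
rack 4: place S11 (8U), 8U left
rack 1: place S12 (4U), 0U left
rack 7: place S13 (27U), 15U left
Final racks: [27,11,4] [30,9] [24,6,12] [26,8] [27] [23] [27].

7 racks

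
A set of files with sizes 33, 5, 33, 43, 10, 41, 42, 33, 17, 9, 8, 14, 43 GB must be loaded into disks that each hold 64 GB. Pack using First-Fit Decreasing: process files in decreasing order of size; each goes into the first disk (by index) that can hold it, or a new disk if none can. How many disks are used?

7

Sorted descending: 43, 43, 42, 41, 33, 33, 33, 17, 14, 10, 9, 8, 5.
Put 43 GB in disk 1; 21 GB remain.
Put 43 GB in disk 2; 21 GB remain.
Put 42 GB in disk 3; 22 GB remain.
Put 41 GB in disk 4; 23 GB remain.
Put 33 GB in disk 5; 31 GB remain.
Put 33 GB in disk 6; 31 GB remain.
Put 33 GB in disk 7; 31 GB remain.
Put 17 GB in disk 1; 4 GB remain.
Put 14 GB in disk 2; 7 GB remain.
Put 10 GB in disk 3; 12 GB remain.
Put 9 GB in disk 3; 3 GB remain.
Put 8 GB in disk 4; 15 GB remain.
Put 5 GB in disk 2; 2 GB remain.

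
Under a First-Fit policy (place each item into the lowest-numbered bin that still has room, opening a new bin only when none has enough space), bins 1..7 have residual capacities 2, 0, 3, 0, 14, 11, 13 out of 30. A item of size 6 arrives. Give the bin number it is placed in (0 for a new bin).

Bins with room: bin 5 (14), bin 6 (11), bin 7 (13).
The first with room is bin 5.

5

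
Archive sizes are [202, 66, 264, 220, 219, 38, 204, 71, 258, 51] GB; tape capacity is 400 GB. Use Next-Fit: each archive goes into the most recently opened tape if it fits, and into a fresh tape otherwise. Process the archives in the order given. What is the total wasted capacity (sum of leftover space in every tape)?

Put 202 GB in tape 1; 198 GB remain.
Put 66 GB in tape 1; 132 GB remain.
Put 264 GB in tape 2; 136 GB remain.
Put 220 GB in tape 3; 180 GB remain.
Put 219 GB in tape 4; 181 GB remain.
Put 38 GB in tape 4; 143 GB remain.
Put 204 GB in tape 5; 196 GB remain.
Put 71 GB in tape 5; 125 GB remain.
Put 258 GB in tape 6; 142 GB remain.
Put 51 GB in tape 6; 91 GB remain.
6 tapes × 400 GB = 2400 GB; used 1593 GB; unused 807 GB.

807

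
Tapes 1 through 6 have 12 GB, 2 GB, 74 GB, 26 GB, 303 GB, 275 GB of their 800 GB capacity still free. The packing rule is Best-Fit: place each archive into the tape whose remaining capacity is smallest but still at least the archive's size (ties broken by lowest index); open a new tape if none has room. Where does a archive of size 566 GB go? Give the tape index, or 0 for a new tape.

0

No tape has ≥ 566 GB free, so a new tape is opened.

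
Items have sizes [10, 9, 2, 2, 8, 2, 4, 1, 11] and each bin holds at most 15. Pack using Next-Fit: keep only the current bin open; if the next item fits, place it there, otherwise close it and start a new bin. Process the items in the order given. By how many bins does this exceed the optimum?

0

Next-Fit: [10] [9,2,2] [8,2,4,1] [11] → 4 bins.
Total size 49; any packing needs at least ⌈49/15⌉ = 4 bins.
So 4 is already optimal.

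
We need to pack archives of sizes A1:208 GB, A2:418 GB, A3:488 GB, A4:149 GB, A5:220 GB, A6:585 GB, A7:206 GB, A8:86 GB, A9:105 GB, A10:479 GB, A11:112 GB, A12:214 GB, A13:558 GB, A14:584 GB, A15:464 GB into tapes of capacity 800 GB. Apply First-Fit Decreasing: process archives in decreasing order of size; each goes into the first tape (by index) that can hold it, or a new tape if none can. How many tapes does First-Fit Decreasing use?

7

Sorted descending: 585, 584, 558, 488, 479, 464, 418, 220, 214, 208, 206, 149, 112, 105, 86.
Put 585 GB in tape 1; 215 GB remain.
Put 584 GB in tape 2; 216 GB remain.
Put 558 GB in tape 3; 242 GB remain.
Put 488 GB in tape 4; 312 GB remain.
Put 479 GB in tape 5; 321 GB remain.
Put 464 GB in tape 6; 336 GB remain.
Put 418 GB in tape 7; 382 GB remain.
Put 220 GB in tape 3; 22 GB remain.
Put 214 GB in tape 1; 1 GB remain.
Put 208 GB in tape 2; 8 GB remain.
Put 206 GB in tape 4; 106 GB remain.
Put 149 GB in tape 5; 172 GB remain.
Put 112 GB in tape 5; 60 GB remain.
Put 105 GB in tape 4; 1 GB remain.
Put 86 GB in tape 6; 250 GB remain.
Final tapes: [585,214] [584,208] [558,220] [488,206,105] [479,149,112] [464,86] [418].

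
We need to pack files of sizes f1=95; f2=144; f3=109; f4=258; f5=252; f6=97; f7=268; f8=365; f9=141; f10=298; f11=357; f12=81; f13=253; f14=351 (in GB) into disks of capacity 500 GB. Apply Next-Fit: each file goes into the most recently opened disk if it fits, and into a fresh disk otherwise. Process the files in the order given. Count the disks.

f1 (95 GB) → disk 1 (remaining 405 GB)
f2 (144 GB) → disk 1 (remaining 261 GB)
f3 (109 GB) → disk 1 (remaining 152 GB)
f4 (258 GB) → disk 2 (remaining 242 GB)
f5 (252 GB) → disk 3 (remaining 248 GB)
f6 (97 GB) → disk 3 (remaining 151 GB)
f7 (268 GB) → disk 4 (remaining 232 GB)
f8 (365 GB) → disk 5 (remaining 135 GB)
f9 (141 GB) → disk 6 (remaining 359 GB)
f10 (298 GB) → disk 6 (remaining 61 GB)
f11 (357 GB) → disk 7 (remaining 143 GB)
f12 (81 GB) → disk 7 (remaining 62 GB)
f13 (253 GB) → disk 8 (remaining 247 GB)
f14 (351 GB) → disk 9 (remaining 149 GB)

9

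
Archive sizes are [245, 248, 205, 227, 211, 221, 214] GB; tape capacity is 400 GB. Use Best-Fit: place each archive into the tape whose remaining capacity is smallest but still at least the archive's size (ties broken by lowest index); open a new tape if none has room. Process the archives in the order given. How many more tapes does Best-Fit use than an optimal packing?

0

Best-Fit: [245] [248] [205] [227] [211] [221] [214] → 7 tapes.
7 archives exceed 200 GB (half the capacity), and no two of those can share a tape, so at least 7 tapes are needed.
So 7 is already optimal.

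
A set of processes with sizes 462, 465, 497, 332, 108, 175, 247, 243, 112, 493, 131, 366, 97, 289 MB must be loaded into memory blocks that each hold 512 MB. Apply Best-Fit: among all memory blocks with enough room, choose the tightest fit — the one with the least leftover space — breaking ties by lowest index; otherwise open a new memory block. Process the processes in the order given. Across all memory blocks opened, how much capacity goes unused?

462 MB → memory block 1 (remaining 50 MB)
465 MB → memory block 2 (remaining 47 MB)
497 MB → memory block 3 (remaining 15 MB)
332 MB → memory block 4 (remaining 180 MB)
108 MB → memory block 4 (remaining 72 MB)
175 MB → memory block 5 (remaining 337 MB)
247 MB → memory block 5 (remaining 90 MB)
243 MB → memory block 6 (remaining 269 MB)
112 MB → memory block 6 (remaining 157 MB)
493 MB → memory block 7 (remaining 19 MB)
131 MB → memory block 6 (remaining 26 MB)
366 MB → memory block 8 (remaining 146 MB)
97 MB → memory block 8 (remaining 49 MB)
289 MB → memory block 9 (remaining 223 MB)
9 memory blocks × 512 MB = 4608 MB; used 4017 MB; unused 591 MB.

591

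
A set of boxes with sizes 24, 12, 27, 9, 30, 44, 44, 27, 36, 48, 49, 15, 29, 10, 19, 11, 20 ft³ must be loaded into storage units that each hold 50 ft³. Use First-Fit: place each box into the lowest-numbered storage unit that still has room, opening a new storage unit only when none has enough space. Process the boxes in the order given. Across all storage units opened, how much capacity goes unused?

Put 24 ft³ in storage unit 1; 26 ft³ remain.
Put 12 ft³ in storage unit 1; 14 ft³ remain.
Put 27 ft³ in storage unit 2; 23 ft³ remain.
Put 9 ft³ in storage unit 1; 5 ft³ remain.
Put 30 ft³ in storage unit 3; 20 ft³ remain.
Put 44 ft³ in storage unit 4; 6 ft³ remain.
Put 44 ft³ in storage unit 5; 6 ft³ remain.
Put 27 ft³ in storage unit 6; 23 ft³ remain.
Put 36 ft³ in storage unit 7; 14 ft³ remain.
Put 48 ft³ in storage unit 8; 2 ft³ remain.
Put 49 ft³ in storage unit 9; 1 ft³ remain.
Put 15 ft³ in storage unit 2; 8 ft³ remain.
Put 29 ft³ in storage unit 10; 21 ft³ remain.
Put 10 ft³ in storage unit 3; 10 ft³ remain.
Put 19 ft³ in storage unit 6; 4 ft³ remain.
Put 11 ft³ in storage unit 7; 3 ft³ remain.
Put 20 ft³ in storage unit 10; 1 ft³ remain.
10 storage units × 50 ft³ = 500 ft³; used 454 ft³; unused 46 ft³.

46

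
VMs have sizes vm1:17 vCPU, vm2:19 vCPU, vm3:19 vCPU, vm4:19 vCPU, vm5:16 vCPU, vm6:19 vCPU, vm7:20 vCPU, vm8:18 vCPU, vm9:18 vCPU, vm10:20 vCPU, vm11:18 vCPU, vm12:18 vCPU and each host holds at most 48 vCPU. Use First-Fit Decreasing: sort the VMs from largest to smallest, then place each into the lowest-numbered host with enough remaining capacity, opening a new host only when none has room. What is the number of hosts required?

Sorted descending: 20, 20, 19, 19, 19, 19, 18, 18, 18, 18, 17, 16.
host 1: place 20 vCPU, 28 vCPU left
host 1: place 20 vCPU, 8 vCPU left
host 2: place 19 vCPU, 29 vCPU left
host 2: place 19 vCPU, 10 vCPU left
host 3: place 19 vCPU, 29 vCPU left
host 3: place 19 vCPU, 10 vCPU left
host 4: place 18 vCPU, 30 vCPU left
host 4: place 18 vCPU, 12 vCPU left
host 5: place 18 vCPU, 30 vCPU left
host 5: place 18 vCPU, 12 vCPU left
host 6: place 17 vCPU, 31 vCPU left
host 6: place 16 vCPU, 15 vCPU left
Final hosts: [20,20] [19,19] [19,19] [18,18] [18,18] [17,16].

6 hosts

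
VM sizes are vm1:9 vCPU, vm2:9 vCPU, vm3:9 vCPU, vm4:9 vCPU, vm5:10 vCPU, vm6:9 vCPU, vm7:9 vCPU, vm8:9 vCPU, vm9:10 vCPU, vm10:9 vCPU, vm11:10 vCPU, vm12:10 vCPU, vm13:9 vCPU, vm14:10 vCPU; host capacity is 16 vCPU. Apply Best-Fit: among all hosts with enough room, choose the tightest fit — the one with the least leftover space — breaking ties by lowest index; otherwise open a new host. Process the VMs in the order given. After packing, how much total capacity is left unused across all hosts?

vm1 (9 vCPU) → host 1 (remaining 7 vCPU)
vm2 (9 vCPU) → host 2 (remaining 7 vCPU)
vm3 (9 vCPU) → host 3 (remaining 7 vCPU)
vm4 (9 vCPU) → host 4 (remaining 7 vCPU)
vm5 (10 vCPU) → host 5 (remaining 6 vCPU)
vm6 (9 vCPU) → host 6 (remaining 7 vCPU)
vm7 (9 vCPU) → host 7 (remaining 7 vCPU)
vm8 (9 vCPU) → host 8 (remaining 7 vCPU)
vm9 (10 vCPU) → host 9 (remaining 6 vCPU)
vm10 (9 vCPU) → host 10 (remaining 7 vCPU)
vm11 (10 vCPU) → host 11 (remaining 6 vCPU)
vm12 (10 vCPU) → host 12 (remaining 6 vCPU)
vm13 (9 vCPU) → host 13 (remaining 7 vCPU)
vm14 (10 vCPU) → host 14 (remaining 6 vCPU)
14 hosts × 16 vCPU = 224 vCPU; used 131 vCPU; unused 93 vCPU.

93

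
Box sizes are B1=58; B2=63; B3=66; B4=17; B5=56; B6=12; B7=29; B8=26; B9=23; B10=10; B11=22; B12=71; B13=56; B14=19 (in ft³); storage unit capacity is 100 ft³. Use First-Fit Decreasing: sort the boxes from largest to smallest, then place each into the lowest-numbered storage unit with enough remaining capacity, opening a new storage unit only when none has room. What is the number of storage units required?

Sorted descending: 71, 66, 63, 58, 56, 56, 29, 26, 23, 22, 19, 17, 12, 10.
Put 71 ft³ in storage unit 1; 29 ft³ remain.
Put 66 ft³ in storage unit 2; 34 ft³ remain.
Put 63 ft³ in storage unit 3; 37 ft³ remain.
Put 58 ft³ in storage unit 4; 42 ft³ remain.
Put 56 ft³ in storage unit 5; 44 ft³ remain.
Put 56 ft³ in storage unit 6; 44 ft³ remain.
Put 29 ft³ in storage unit 1; 0 ft³ remain.
Put 26 ft³ in storage unit 2; 8 ft³ remain.
Put 23 ft³ in storage unit 3; 14 ft³ remain.
Put 22 ft³ in storage unit 4; 20 ft³ remain.
Put 19 ft³ in storage unit 4; 1 ft³ remain.
Put 17 ft³ in storage unit 5; 27 ft³ remain.
Put 12 ft³ in storage unit 3; 2 ft³ remain.
Put 10 ft³ in storage unit 5; 17 ft³ remain.
Final storage units: [71,29] [66,26] [63,23,12] [58,22,19] [56,17,10] [56].

6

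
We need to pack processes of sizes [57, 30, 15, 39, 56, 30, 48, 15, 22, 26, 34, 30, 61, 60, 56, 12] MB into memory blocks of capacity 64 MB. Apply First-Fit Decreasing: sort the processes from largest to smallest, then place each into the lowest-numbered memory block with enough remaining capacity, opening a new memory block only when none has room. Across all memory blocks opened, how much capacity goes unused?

Sorted descending: 61, 60, 57, 56, 56, 48, 39, 34, 30, 30, 30, 26, 22, 15, 15, 12.
memory block 1: place 61 MB, 3 MB left
memory block 2: place 60 MB, 4 MB left
memory block 3: place 57 MB, 7 MB left
memory block 4: place 56 MB, 8 MB left
memory block 5: place 56 MB, 8 MB left
memory block 6: place 48 MB, 16 MB left
memory block 7: place 39 MB, 25 MB left
memory block 8: place 34 MB, 30 MB left
memory block 8: place 30 MB, 0 MB left
memory block 9: place 30 MB, 34 MB left
memory block 9: place 30 MB, 4 MB left
memory block 10: place 26 MB, 38 MB left
memory block 7: place 22 MB, 3 MB left
memory block 6: place 15 MB, 1 MB left
memory block 10: place 15 MB, 23 MB left
memory block 10: place 12 MB, 11 MB left
10 memory blocks × 64 MB = 640 MB; used 591 MB; unused 49 MB.

49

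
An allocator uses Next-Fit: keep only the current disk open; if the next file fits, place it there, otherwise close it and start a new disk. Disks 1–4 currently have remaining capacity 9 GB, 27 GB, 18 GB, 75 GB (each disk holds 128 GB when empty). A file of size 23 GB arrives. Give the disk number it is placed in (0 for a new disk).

4

Next-Fit only looks at disk 4, which has 75 GB free.
23 GB fits there.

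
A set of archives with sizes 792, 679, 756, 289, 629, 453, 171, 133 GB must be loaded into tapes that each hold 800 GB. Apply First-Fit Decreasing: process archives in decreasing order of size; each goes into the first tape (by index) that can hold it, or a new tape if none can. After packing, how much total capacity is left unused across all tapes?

Sorted descending: 792, 756, 679, 629, 453, 289, 171, 133.
792 GB → tape 1 (remaining 8 GB)
756 GB → tape 2 (remaining 44 GB)
679 GB → tape 3 (remaining 121 GB)
629 GB → tape 4 (remaining 171 GB)
453 GB → tape 5 (remaining 347 GB)
289 GB → tape 5 (remaining 58 GB)
171 GB → tape 4 (remaining 0 GB)
133 GB → tape 6 (remaining 667 GB)
6 tapes × 800 GB = 4800 GB; used 3902 GB; unused 898 GB.

898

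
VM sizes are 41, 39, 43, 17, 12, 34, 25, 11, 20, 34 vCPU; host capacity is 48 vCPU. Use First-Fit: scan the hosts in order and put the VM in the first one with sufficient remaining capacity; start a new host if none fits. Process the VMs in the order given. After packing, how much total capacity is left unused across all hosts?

Put 41 vCPU in host 1; 7 vCPU remain.
Put 39 vCPU in host 2; 9 vCPU remain.
Put 43 vCPU in host 3; 5 vCPU remain.
Put 17 vCPU in host 4; 31 vCPU remain.
Put 12 vCPU in host 4; 19 vCPU remain.
Put 34 vCPU in host 5; 14 vCPU remain.
Put 25 vCPU in host 6; 23 vCPU remain.
Put 11 vCPU in host 4; 8 vCPU remain.
Put 20 vCPU in host 6; 3 vCPU remain.
Put 34 vCPU in host 7; 14 vCPU remain.
7 hosts × 48 vCPU = 336 vCPU; used 276 vCPU; unused 60 vCPU.

60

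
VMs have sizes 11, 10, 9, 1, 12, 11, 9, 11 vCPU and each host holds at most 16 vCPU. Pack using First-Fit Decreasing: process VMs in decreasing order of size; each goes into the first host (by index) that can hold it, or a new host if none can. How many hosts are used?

7

Sorted descending: 12, 11, 11, 11, 10, 9, 9, 1.
Put 12 vCPU in host 1; 4 vCPU remain.
Put 11 vCPU in host 2; 5 vCPU remain.
Put 11 vCPU in host 3; 5 vCPU remain.
Put 11 vCPU in host 4; 5 vCPU remain.
Put 10 vCPU in host 5; 6 vCPU remain.
Put 9 vCPU in host 6; 7 vCPU remain.
Put 9 vCPU in host 7; 7 vCPU remain.
Put 1 vCPU in host 1; 3 vCPU remain.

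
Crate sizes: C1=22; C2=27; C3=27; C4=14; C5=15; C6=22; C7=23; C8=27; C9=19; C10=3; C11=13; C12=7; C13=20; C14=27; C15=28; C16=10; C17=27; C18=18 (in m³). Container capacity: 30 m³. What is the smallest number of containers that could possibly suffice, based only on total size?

Total size = 22 + 27 + 27 + 14 + 15 + 22 + 23 + 27 + 19 + 3 + 13 + 7 + 20 + 27 + 28 + 10 + 27 + 18 = 349 m³.
⌈349 / 30⌉ = 12.

12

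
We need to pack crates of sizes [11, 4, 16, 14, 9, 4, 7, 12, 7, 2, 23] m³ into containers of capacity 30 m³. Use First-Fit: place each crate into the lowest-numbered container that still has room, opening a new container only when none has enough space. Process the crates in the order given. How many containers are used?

4

Put 11 m³ in container 1; 19 m³ remain.
Put 4 m³ in container 1; 15 m³ remain.
Put 16 m³ in container 2; 14 m³ remain.
Put 14 m³ in container 1; 1 m³ remain.
Put 9 m³ in container 2; 5 m³ remain.
Put 4 m³ in container 2; 1 m³ remain.
Put 7 m³ in container 3; 23 m³ remain.
Put 12 m³ in container 3; 11 m³ remain.
Put 7 m³ in container 3; 4 m³ remain.
Put 2 m³ in container 3; 2 m³ remain.
Put 23 m³ in container 4; 7 m³ remain.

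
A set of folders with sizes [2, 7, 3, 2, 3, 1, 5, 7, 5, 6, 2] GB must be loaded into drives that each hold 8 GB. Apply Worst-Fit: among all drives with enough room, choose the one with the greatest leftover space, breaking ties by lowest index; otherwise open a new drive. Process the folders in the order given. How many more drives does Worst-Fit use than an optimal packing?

Worst-Fit: [2,3,2] [7] [3,1,2] [5] [7] [5] [6] → 7 drives.
Total size 43 GB; any packing needs at least ⌈43/8⌉ = 6 drives.
An optimal packing achieves that bound: [7,1] [7] [6,2] [5,3] [5,3] [2,2] → 6 drives.
Excess: 7 − 6 = 1.

1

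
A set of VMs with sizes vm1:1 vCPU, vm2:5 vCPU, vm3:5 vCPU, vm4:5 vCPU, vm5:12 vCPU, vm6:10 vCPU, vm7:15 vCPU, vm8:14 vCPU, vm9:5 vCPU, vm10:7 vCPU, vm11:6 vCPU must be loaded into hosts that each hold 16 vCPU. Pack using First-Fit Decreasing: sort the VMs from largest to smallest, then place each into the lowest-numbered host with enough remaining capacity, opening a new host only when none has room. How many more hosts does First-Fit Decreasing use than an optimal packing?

First-Fit Decreasing: [15,1] [14] [12] [10,6] [7,5] [5,5,5] → 6 hosts.
Total size 85 vCPU; any packing needs at least ⌈85/16⌉ = 6 hosts.
So 6 is already optimal.

0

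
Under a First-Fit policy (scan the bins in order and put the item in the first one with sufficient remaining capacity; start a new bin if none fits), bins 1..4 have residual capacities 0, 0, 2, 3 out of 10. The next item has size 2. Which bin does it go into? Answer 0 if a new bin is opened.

Bins with room: bin 3 (2), bin 4 (3).
The first with room is bin 3.

3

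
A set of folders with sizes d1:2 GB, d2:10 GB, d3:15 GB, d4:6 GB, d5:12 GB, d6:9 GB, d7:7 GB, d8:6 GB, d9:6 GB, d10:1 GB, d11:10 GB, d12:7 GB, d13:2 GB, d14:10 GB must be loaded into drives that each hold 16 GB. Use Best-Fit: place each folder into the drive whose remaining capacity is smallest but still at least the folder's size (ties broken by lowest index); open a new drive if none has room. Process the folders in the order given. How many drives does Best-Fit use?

Put d1 (2 GB) in drive 1; 14 GB remain.
Put d2 (10 GB) in drive 1; 4 GB remain.
Put d3 (15 GB) in drive 2; 1 GB remain.
Put d4 (6 GB) in drive 3; 10 GB remain.
Put d5 (12 GB) in drive 4; 4 GB remain.
Put d6 (9 GB) in drive 3; 1 GB remain.
Put d7 (7 GB) in drive 5; 9 GB remain.
Put d8 (6 GB) in drive 5; 3 GB remain.
Put d9 (6 GB) in drive 6; 10 GB remain.
Put d10 (1 GB) in drive 2; 0 GB remain.
Put d11 (10 GB) in drive 6; 0 GB remain.
Put d12 (7 GB) in drive 7; 9 GB remain.
Put d13 (2 GB) in drive 5; 1 GB remain.
Put d14 (10 GB) in drive 8; 6 GB remain.

8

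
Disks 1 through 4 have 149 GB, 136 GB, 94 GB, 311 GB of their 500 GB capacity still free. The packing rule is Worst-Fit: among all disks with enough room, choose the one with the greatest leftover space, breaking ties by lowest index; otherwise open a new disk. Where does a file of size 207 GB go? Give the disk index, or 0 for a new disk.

4

Disks with room: disk 4 (311 GB).
Most room is disk 4 with 311 GB free.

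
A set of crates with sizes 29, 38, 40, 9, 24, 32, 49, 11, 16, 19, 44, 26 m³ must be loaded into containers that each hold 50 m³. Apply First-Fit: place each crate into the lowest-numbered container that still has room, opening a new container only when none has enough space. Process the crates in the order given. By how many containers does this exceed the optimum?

1

First-Fit: [29,9,11] [38] [40] [24,16] [32] [49] [19,26] [44] → 8 containers.
Total size 337 m³; any packing needs at least ⌈337/50⌉ = 7 containers.
An optimal packing achieves that bound: [49] [44] [40,9] [38,11] [32,16] [29,19] [26,24] → 7 containers.
Excess: 8 − 7 = 1.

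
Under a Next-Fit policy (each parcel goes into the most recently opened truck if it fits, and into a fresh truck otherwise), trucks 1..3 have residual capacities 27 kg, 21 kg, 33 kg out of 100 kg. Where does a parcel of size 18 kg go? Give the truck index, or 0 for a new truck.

3

Next-Fit only looks at truck 3, which has 33 kg free.
18 kg fits there.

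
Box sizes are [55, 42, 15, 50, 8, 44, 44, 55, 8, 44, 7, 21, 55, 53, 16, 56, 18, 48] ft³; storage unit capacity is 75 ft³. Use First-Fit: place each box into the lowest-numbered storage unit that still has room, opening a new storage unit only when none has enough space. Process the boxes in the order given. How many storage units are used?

55 ft³ → storage unit 1 (remaining 20 ft³)
42 ft³ → storage unit 2 (remaining 33 ft³)
15 ft³ → storage unit 1 (remaining 5 ft³)
50 ft³ → storage unit 3 (remaining 25 ft³)
8 ft³ → storage unit 2 (remaining 25 ft³)
44 ft³ → storage unit 4 (remaining 31 ft³)
44 ft³ → storage unit 5 (remaining 31 ft³)
55 ft³ → storage unit 6 (remaining 20 ft³)
8 ft³ → storage unit 2 (remaining 17 ft³)
44 ft³ → storage unit 7 (remaining 31 ft³)
7 ft³ → storage unit 2 (remaining 10 ft³)
21 ft³ → storage unit 3 (remaining 4 ft³)
55 ft³ → storage unit 8 (remaining 20 ft³)
53 ft³ → storage unit 9 (remaining 22 ft³)
16 ft³ → storage unit 4 (remaining 15 ft³)
56 ft³ → storage unit 10 (remaining 19 ft³)
18 ft³ → storage unit 5 (remaining 13 ft³)
48 ft³ → storage unit 11 (remaining 27 ft³)
Final storage units: [55,15] [42,8,8,7] [50,21] [44,16] [44,18] [55] [44] [55] [53] [56] [48].

11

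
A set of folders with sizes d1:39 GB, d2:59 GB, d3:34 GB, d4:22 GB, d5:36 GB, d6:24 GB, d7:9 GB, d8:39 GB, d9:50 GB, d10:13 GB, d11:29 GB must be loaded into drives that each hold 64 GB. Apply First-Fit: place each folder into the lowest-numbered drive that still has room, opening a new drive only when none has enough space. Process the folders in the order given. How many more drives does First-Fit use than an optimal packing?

1

First-Fit: [39,22] [59] [34,24] [36,9,13] [39] [50] [29] → 7 drives.
Total size 354 GB; any packing needs at least ⌈354/64⌉ = 6 drives.
An optimal packing achieves that bound: [59] [50,13] [39,24] [39,22] [36,9] [34,29] → 6 drives.
Excess: 7 − 6 = 1.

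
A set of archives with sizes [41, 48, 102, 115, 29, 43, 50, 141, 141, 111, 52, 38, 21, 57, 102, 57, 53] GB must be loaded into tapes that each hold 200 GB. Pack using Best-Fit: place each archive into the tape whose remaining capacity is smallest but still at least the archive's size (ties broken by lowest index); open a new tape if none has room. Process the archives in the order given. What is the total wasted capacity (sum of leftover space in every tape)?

199

tape 1: place 41 GB, 159 GB left
tape 1: place 48 GB, 111 GB left
tape 1: place 102 GB, 9 GB left
tape 2: place 115 GB, 85 GB left
tape 2: place 29 GB, 56 GB left
tape 2: place 43 GB, 13 GB left
tape 3: place 50 GB, 150 GB left
tape 3: place 141 GB, 9 GB left
tape 4: place 141 GB, 59 GB left
tape 5: place 111 GB, 89 GB left
tape 4: place 52 GB, 7 GB left
tape 5: place 38 GB, 51 GB left
tape 5: place 21 GB, 30 GB left
tape 6: place 57 GB, 143 GB left
tape 6: place 102 GB, 41 GB left
tape 7: place 57 GB, 143 GB left
tape 7: place 53 GB, 90 GB left
7 tapes × 200 GB = 1400 GB; used 1201 GB; unused 199 GB.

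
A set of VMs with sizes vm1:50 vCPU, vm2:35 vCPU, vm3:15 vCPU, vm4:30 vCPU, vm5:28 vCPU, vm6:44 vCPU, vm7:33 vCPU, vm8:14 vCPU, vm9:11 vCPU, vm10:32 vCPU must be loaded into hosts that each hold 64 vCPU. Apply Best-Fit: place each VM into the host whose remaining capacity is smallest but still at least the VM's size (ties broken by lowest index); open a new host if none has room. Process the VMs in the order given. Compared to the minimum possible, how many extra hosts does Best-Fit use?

Best-Fit: [50,14] [35,15,11] [30,28] [44] [33] [32] → 6 hosts.
Total size 292 vCPU; any packing needs at least ⌈292/64⌉ = 5 hosts.
An optimal packing achieves that bound: [50,14] [44,15] [35,28] [33,30] [32,11] → 5 hosts.
Excess: 6 − 5 = 1.

1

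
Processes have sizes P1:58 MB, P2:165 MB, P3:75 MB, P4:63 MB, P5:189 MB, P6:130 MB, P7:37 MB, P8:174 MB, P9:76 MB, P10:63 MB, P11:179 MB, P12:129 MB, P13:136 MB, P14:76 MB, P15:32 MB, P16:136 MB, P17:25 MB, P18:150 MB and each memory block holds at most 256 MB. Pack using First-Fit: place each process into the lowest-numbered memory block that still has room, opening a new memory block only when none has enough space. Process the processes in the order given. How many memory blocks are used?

Put P1 (58 MB) in memory block 1; 198 MB remain.
Put P2 (165 MB) in memory block 1; 33 MB remain.
Put P3 (75 MB) in memory block 2; 181 MB remain.
Put P4 (63 MB) in memory block 2; 118 MB remain.
Put P5 (189 MB) in memory block 3; 67 MB remain.
Put P6 (130 MB) in memory block 4; 126 MB remain.
Put P7 (37 MB) in memory block 2; 81 MB remain.
Put P8 (174 MB) in memory block 5; 82 MB remain.
Put P9 (76 MB) in memory block 2; 5 MB remain.
Put P10 (63 MB) in memory block 3; 4 MB remain.
Put P11 (179 MB) in memory block 6; 77 MB remain.
Put P12 (129 MB) in memory block 7; 127 MB remain.
Put P13 (136 MB) in memory block 8; 120 MB remain.
Put P14 (76 MB) in memory block 4; 50 MB remain.
Put P15 (32 MB) in memory block 1; 1 MB remain.
Put P16 (136 MB) in memory block 9; 120 MB remain.
Put P17 (25 MB) in memory block 4; 25 MB remain.
Put P18 (150 MB) in memory block 10; 106 MB remain.

10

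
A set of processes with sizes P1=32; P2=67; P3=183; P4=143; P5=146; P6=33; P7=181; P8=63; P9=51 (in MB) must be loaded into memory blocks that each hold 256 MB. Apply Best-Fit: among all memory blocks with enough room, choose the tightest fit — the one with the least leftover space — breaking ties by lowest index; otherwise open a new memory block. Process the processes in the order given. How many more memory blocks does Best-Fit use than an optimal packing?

Best-Fit: [32,67,143] [183,33] [146,51] [181,63] → 4 memory blocks.
Total size 899 MB; any packing needs at least ⌈899/256⌉ = 4 memory blocks.
So 4 is already optimal.

0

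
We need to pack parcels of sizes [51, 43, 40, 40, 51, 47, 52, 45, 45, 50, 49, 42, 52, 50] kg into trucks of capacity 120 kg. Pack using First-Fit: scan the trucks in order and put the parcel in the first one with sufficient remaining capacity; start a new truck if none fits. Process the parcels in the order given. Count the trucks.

truck 1: place 51 kg, 69 kg left
truck 1: place 43 kg, 26 kg left
truck 2: place 40 kg, 80 kg left
truck 2: place 40 kg, 40 kg left
truck 3: place 51 kg, 69 kg left
truck 3: place 47 kg, 22 kg left
truck 4: place 52 kg, 68 kg left
truck 4: place 45 kg, 23 kg left
truck 5: place 45 kg, 75 kg left
truck 5: place 50 kg, 25 kg left
truck 6: place 49 kg, 71 kg left
truck 6: place 42 kg, 29 kg left
truck 7: place 52 kg, 68 kg left
truck 7: place 50 kg, 18 kg left

7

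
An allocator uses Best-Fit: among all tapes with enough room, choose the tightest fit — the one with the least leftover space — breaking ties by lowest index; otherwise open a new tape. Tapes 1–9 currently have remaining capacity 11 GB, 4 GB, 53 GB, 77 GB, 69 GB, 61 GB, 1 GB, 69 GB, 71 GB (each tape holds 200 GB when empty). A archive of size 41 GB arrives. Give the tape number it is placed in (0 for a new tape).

3

Tapes with room: tape 3 (53 GB), tape 4 (77 GB), tape 5 (69 GB), tape 6 (61 GB), tape 8 (69 GB), tape 9 (71 GB).
Tightest fit is tape 3 with 53 GB free.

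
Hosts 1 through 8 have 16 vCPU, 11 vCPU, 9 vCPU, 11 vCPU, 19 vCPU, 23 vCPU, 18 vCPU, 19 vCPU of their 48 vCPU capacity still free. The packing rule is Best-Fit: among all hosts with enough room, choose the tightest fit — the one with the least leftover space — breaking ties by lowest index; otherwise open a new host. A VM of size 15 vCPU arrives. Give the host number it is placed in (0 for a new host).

Hosts with room: host 1 (16 vCPU), host 5 (19 vCPU), host 6 (23 vCPU), host 7 (18 vCPU), host 8 (19 vCPU).
Tightest fit is host 1 with 16 vCPU free.

1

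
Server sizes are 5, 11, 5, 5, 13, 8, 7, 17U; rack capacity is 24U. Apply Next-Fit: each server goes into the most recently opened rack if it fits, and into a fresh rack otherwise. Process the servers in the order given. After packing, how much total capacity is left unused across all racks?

25

5U → rack 1 (remaining 19U)
11U → rack 1 (remaining 8U)
5U → rack 1 (remaining 3U)
5U → rack 2 (remaining 19U)
13U → rack 2 (remaining 6U)
8U → rack 3 (remaining 16U)
7U → rack 3 (remaining 9U)
17U → rack 4 (remaining 7U)
4 racks × 24U = 96U; used 71U; unused 25U.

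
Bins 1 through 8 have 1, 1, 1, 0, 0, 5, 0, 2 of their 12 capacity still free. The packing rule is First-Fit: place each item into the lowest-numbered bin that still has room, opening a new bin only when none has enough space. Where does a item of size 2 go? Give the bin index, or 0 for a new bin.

6

Bins with room: bin 6 (5), bin 8 (2).
The first with room is bin 6.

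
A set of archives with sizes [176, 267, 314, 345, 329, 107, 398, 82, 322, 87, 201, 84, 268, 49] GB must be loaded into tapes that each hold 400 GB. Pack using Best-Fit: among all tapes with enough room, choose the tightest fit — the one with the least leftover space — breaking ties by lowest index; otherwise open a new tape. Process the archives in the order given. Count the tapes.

9 tapes

Put 176 GB in tape 1; 224 GB remain.
Put 267 GB in tape 2; 133 GB remain.
Put 314 GB in tape 3; 86 GB remain.
Put 345 GB in tape 4; 55 GB remain.
Put 329 GB in tape 5; 71 GB remain.
Put 107 GB in tape 2; 26 GB remain.
Put 398 GB in tape 6; 2 GB remain.
Put 82 GB in tape 3; 4 GB remain.
Put 322 GB in tape 7; 78 GB remain.
Put 87 GB in tape 1; 137 GB remain.
Put 201 GB in tape 8; 199 GB remain.
Put 84 GB in tape 1; 53 GB remain.
Put 268 GB in tape 9; 132 GB remain.
Put 49 GB in tape 1; 4 GB remain.
Final tapes: [176,87,84,49] [267,107] [314,82] [345] [329] [398] [322] [201] [268].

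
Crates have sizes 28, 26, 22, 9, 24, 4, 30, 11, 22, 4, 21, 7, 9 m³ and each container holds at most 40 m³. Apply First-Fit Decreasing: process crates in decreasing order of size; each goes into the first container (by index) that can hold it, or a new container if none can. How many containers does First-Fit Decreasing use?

7 containers

Sorted descending: 30, 28, 26, 24, 22, 22, 21, 11, 9, 9, 7, 4, 4.
Put 30 m³ in container 1; 10 m³ remain.
Put 28 m³ in container 2; 12 m³ remain.
Put 26 m³ in container 3; 14 m³ remain.
Put 24 m³ in container 4; 16 m³ remain.
Put 22 m³ in container 5; 18 m³ remain.
Put 22 m³ in container 6; 18 m³ remain.
Put 21 m³ in container 7; 19 m³ remain.
Put 11 m³ in container 2; 1 m³ remain.
Put 9 m³ in container 1; 1 m³ remain.
Put 9 m³ in container 3; 5 m³ remain.
Put 7 m³ in container 4; 9 m³ remain.
Put 4 m³ in container 3; 1 m³ remain.
Put 4 m³ in container 4; 5 m³ remain.
Final containers: [30,9] [28,11] [26,9,4] [24,7,4] [22] [22] [21].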